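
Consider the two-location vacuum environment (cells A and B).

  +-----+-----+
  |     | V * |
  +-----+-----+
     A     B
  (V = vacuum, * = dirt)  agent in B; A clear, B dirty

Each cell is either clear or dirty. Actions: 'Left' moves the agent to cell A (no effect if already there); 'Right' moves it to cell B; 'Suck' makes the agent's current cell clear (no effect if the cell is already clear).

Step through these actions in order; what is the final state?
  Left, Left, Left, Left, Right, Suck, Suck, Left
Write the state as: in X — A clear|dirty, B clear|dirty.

[1] after Left: in A — A clear, B dirty
[2] after Left: in A — A clear, B dirty
[3] after Left: in A — A clear, B dirty
[4] after Left: in A — A clear, B dirty
[5] after Right: in B — A clear, B dirty
[6] after Suck: in B — A clear, B clear
[7] after Suck: in B — A clear, B clear
[8] after Left: in A — A clear, B clear

in A — A clear, B clear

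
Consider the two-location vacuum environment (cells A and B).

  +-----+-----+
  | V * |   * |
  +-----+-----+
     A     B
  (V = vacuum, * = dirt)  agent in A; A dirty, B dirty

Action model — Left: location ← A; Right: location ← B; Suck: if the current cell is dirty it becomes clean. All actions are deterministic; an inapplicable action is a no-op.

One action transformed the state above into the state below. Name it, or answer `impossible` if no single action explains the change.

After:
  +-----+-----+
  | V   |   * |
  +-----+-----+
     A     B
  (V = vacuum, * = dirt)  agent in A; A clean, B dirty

Suck

try  Left: in A — A dirty, B dirty
try Right: in B — A dirty, B dirty
try  Suck: in A — A clean, B dirty  ← match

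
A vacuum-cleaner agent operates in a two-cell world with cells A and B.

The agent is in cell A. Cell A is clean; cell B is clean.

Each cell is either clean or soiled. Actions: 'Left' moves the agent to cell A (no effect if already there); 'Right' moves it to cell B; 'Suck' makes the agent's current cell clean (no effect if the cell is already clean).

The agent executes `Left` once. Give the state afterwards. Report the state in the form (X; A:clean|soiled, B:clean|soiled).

start: (A; A:clean, B:clean)
Left (#1): (A; A:clean, B:clean)

(A; A:clean, B:clean)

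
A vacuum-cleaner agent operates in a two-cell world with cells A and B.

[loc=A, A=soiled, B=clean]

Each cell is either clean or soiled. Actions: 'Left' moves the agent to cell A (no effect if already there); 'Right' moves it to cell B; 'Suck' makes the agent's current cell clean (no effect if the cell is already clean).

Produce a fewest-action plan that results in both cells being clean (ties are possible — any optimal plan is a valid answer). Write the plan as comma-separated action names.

Suck

1. Suck → <A|clean|clean>
min 1: A is soiled, one Suck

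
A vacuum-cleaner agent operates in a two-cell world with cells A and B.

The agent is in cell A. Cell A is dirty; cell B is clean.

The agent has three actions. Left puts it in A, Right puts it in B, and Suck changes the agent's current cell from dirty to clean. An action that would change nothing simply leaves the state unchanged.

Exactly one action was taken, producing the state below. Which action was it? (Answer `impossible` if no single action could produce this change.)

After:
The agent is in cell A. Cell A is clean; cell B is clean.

Suck

try  Left: in A — A dirty, B clean
try Right: in B — A dirty, B clean
try  Suck: in A — A clean, B clean  ← match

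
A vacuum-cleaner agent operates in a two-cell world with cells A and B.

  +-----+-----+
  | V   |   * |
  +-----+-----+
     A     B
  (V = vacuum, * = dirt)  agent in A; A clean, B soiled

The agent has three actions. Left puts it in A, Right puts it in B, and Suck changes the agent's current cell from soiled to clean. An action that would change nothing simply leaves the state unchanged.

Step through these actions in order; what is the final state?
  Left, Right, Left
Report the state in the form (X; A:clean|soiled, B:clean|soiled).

(A; A:clean, B:soiled)

step 1/3 (Left): (A; A:clean, B:soiled)
step 2/3 (Right): (B; A:clean, B:soiled)
step 3/3 (Left): (A; A:clean, B:soiled)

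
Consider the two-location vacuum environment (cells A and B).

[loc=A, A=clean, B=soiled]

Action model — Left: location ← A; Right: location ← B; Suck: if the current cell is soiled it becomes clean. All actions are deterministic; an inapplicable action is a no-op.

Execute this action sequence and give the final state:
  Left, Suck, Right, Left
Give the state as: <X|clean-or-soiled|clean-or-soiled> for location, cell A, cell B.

t=1 Left ⇒ <A|clean|soiled>
t=2 Suck ⇒ <A|clean|soiled>
t=3 Right ⇒ <B|clean|soiled>
t=4 Left ⇒ <A|clean|soiled>

<A|clean|soiled>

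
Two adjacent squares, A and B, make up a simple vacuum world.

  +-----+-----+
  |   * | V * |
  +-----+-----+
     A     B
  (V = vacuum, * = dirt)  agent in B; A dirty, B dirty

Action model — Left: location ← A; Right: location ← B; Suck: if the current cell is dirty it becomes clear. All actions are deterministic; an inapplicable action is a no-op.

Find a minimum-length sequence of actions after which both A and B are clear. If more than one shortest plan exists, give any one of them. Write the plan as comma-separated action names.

1) do Suck; now (B; A:dirty, B:clear)
2) do Left; now (A; A:dirty, B:clear)
3) do Suck; now (A; A:clear, B:clear)
min 3: Suck B + move + Suck A

Suck, Left, Suck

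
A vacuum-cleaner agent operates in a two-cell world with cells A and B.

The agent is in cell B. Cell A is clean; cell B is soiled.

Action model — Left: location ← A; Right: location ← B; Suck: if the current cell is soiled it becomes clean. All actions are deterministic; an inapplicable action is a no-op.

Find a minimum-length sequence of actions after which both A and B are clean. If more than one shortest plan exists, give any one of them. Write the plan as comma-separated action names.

Suck

Suck (#1): loc=B A=clean B=clean
min 1: B is soiled, one Suck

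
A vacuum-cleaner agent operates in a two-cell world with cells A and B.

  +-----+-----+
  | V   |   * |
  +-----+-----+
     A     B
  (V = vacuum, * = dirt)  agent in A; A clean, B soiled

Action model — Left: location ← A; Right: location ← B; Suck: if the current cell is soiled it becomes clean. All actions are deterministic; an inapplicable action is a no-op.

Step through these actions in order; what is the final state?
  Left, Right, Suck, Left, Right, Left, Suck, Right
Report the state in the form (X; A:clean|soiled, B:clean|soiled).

t=1 Left ⇒ (A; A:clean, B:soiled)
t=2 Right ⇒ (B; A:clean, B:soiled)
t=3 Suck ⇒ (B; A:clean, B:clean)
t=4 Left ⇒ (A; A:clean, B:clean)
t=5 Right ⇒ (B; A:clean, B:clean)
t=6 Left ⇒ (A; A:clean, B:clean)
t=7 Suck ⇒ (A; A:clean, B:clean)
t=8 Right ⇒ (B; A:clean, B:clean)

(B; A:clean, B:clean)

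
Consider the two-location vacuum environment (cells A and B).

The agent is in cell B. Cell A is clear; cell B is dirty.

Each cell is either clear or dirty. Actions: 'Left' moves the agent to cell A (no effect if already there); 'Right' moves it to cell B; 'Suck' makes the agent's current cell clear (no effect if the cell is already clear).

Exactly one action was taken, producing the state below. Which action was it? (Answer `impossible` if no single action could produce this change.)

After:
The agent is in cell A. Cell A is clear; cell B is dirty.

try  Left: (A; A:clear, B:dirty)  ← match
try Right: (B; A:clear, B:dirty)
try  Suck: (B; A:clear, B:clear)

Left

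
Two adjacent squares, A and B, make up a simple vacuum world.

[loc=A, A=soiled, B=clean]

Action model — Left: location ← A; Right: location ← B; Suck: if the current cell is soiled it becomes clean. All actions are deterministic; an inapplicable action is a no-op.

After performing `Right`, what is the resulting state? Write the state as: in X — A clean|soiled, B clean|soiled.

in B — A soiled, B clean

start: in A — A soiled, B clean
t=1 Right ⇒ in B — A soiled, B clean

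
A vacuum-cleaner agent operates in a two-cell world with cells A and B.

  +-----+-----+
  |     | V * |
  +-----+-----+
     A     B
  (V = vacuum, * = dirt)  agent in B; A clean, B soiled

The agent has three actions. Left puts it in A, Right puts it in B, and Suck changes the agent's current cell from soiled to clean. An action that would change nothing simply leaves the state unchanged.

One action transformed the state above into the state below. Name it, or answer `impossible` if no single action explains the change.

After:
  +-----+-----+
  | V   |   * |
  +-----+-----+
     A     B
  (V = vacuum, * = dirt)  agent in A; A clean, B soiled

Left

try  Left: in A — A clean, B soiled  ← match
try Right: in B — A clean, B soiled
try  Suck: in B — A clean, B clean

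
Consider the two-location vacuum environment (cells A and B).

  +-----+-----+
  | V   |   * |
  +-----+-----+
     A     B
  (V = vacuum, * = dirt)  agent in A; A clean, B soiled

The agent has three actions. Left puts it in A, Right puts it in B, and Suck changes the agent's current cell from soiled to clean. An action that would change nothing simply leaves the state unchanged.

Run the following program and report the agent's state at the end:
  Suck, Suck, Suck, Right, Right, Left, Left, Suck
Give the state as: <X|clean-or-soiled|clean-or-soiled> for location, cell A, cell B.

<A|clean|soiled>

1. Suck → <A|clean|soiled>
2. Suck → <A|clean|soiled>
3. Suck → <A|clean|soiled>
4. Right → <B|clean|soiled>
5. Right → <B|clean|soiled>
6. Left → <A|clean|soiled>
7. Left → <A|clean|soiled>
8. Suck → <A|clean|soiled>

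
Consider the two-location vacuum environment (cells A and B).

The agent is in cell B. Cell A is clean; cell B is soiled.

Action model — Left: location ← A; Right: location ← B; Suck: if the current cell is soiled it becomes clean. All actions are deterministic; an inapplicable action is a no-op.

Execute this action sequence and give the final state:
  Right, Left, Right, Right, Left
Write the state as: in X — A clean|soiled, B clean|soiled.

1. Right → in B — A clean, B soiled
2. Left → in A — A clean, B soiled
3. Right → in B — A clean, B soiled
4. Right → in B — A clean, B soiled
5. Left → in A — A clean, B soiled

in A — A clean, B soiled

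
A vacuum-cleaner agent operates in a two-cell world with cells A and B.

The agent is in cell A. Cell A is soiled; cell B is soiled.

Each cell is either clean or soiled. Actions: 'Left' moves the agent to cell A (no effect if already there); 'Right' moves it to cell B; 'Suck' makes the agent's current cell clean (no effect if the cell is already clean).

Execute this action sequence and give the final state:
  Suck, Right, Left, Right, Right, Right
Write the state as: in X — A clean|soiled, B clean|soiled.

in B — A clean, B soiled

t=1 Suck ⇒ in A — A clean, B soiled
t=2 Right ⇒ in B — A clean, B soiled
t=3 Left ⇒ in A — A clean, B soiled
t=4 Right ⇒ in B — A clean, B soiled
t=5 Right ⇒ in B — A clean, B soiled
t=6 Right ⇒ in B — A clean, B soiled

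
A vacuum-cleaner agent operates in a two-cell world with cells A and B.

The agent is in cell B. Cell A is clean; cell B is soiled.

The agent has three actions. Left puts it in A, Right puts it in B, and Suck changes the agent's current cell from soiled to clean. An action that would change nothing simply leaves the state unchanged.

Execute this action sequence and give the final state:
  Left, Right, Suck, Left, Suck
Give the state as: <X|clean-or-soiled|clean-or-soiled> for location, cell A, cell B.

1) do Left; now <A|clean|soiled>
2) do Right; now <B|clean|soiled>
3) do Suck; now <B|clean|clean>
4) do Left; now <A|clean|clean>
5) do Suck; now <A|clean|clean>

<A|clean|clean>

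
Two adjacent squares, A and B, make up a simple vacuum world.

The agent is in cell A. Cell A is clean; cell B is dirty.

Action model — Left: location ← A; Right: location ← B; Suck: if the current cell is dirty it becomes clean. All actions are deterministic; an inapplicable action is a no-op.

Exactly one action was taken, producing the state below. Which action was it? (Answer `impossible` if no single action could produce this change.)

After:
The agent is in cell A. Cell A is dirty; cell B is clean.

impossible

try  Left: <A|clean|dirty>
try Right: <B|clean|dirty>
try  Suck: <A|clean|dirty>
no single action produces the after-state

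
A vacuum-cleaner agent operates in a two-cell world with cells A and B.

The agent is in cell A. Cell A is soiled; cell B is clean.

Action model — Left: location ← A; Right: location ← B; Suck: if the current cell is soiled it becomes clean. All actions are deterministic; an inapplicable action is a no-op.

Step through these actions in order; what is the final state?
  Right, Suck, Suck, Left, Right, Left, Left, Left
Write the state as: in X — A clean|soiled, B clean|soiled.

in A — A soiled, B clean

[1] after Right: in B — A soiled, B clean
[2] after Suck: in B — A soiled, B clean
[3] after Suck: in B — A soiled, B clean
[4] after Left: in A — A soiled, B clean
[5] after Right: in B — A soiled, B clean
[6] after Left: in A — A soiled, B clean
[7] after Left: in A — A soiled, B clean
[8] after Left: in A — A soiled, B clean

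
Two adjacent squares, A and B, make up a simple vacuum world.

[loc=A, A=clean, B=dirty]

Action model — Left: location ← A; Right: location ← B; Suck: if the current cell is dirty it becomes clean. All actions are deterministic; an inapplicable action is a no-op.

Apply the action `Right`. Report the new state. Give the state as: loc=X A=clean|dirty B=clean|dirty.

loc=B A=clean B=dirty

start: loc=A A=clean B=dirty
1. Right → loc=B A=clean B=dirty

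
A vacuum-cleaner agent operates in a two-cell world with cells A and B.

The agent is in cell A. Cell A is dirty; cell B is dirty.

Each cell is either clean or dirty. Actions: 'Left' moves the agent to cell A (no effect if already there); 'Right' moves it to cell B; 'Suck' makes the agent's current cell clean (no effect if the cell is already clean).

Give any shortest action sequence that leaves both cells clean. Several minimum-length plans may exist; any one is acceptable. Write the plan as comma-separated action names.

Suck, Right, Suck

[1] after Suck: (A; A:clean, B:dirty)
[2] after Right: (B; A:clean, B:dirty)
[3] after Suck: (B; A:clean, B:clean)
min 3: Suck A + move + Suck B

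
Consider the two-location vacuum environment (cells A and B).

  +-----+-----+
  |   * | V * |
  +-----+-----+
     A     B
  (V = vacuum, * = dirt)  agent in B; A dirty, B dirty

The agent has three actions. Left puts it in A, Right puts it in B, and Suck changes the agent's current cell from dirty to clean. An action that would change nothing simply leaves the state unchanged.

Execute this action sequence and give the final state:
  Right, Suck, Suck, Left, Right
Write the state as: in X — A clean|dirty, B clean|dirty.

Right (#1): in B — A dirty, B dirty
Suck (#2): in B — A dirty, B clean
Suck (#3): in B — A dirty, B clean
Left (#4): in A — A dirty, B clean
Right (#5): in B — A dirty, B clean

in B — A dirty, B clean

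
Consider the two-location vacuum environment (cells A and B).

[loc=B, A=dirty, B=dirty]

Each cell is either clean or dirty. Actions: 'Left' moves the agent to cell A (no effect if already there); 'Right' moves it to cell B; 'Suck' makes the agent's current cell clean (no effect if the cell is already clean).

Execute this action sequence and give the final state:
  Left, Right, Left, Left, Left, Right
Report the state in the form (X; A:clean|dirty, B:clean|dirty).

(B; A:dirty, B:dirty)

step 1/6 (Left): (A; A:dirty, B:dirty)
step 2/6 (Right): (B; A:dirty, B:dirty)
step 3/6 (Left): (A; A:dirty, B:dirty)
step 4/6 (Left): (A; A:dirty, B:dirty)
step 5/6 (Left): (A; A:dirty, B:dirty)
step 6/6 (Right): (B; A:dirty, B:dirty)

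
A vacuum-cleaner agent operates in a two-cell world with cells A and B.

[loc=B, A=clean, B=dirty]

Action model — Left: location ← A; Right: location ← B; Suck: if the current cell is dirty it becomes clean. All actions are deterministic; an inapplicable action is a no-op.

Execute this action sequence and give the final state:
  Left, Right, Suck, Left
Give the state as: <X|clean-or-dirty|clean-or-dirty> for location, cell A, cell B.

<A|clean|clean>

step 1/4 (Left): <A|clean|dirty>
step 2/4 (Right): <B|clean|dirty>
step 3/4 (Suck): <B|clean|clean>
step 4/4 (Left): <A|clean|clean>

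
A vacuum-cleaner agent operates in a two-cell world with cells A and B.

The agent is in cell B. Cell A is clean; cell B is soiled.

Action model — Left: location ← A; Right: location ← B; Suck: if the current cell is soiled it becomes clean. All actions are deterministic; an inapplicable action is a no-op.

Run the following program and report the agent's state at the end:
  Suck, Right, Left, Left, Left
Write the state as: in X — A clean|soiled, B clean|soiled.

1. Suck → in B — A clean, B clean
2. Right → in B — A clean, B clean
3. Left → in A — A clean, B clean
4. Left → in A — A clean, B clean
5. Left → in A — A clean, B clean

in A — A clean, B clean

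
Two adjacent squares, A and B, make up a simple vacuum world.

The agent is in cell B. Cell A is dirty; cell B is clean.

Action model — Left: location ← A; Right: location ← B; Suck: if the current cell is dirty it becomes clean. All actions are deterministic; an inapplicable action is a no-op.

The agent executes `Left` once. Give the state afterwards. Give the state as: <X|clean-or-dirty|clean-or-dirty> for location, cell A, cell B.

start: <B|dirty|clean>
1. Left → <A|dirty|clean>

<A|dirty|clean>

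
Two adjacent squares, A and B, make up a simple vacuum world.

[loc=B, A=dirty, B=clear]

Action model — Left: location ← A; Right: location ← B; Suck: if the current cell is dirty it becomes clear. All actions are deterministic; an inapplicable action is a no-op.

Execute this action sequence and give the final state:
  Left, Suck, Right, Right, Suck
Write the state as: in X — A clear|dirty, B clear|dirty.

in B — A clear, B clear

1) do Left; now in A — A dirty, B clear
2) do Suck; now in A — A clear, B clear
3) do Right; now in B — A clear, B clear
4) do Right; now in B — A clear, B clear
5) do Suck; now in B — A clear, B clear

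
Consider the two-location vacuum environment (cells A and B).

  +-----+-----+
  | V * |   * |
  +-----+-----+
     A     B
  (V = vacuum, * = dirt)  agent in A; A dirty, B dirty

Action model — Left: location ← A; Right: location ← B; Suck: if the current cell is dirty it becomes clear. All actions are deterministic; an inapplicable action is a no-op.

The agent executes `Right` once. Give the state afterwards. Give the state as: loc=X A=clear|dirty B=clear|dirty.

loc=B A=dirty B=dirty

start: loc=A A=dirty B=dirty
[1] after Right: loc=B A=dirty B=dirty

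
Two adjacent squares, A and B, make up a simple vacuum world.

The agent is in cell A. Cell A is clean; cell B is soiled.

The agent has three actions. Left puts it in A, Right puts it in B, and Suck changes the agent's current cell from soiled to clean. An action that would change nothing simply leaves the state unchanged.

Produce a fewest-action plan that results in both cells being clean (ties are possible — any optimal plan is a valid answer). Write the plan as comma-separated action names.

Right, Suck

1. Right → (B; A:clean, B:soiled)
2. Suck → (B; A:clean, B:clean)
min 2: go B then Suck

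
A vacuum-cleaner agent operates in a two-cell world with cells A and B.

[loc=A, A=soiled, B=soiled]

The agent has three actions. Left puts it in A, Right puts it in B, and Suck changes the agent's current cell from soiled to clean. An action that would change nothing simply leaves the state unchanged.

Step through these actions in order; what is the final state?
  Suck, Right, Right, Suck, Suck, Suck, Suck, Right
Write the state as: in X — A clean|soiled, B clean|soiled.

in B — A clean, B clean

step 1/8 (Suck): in A — A clean, B soiled
step 2/8 (Right): in B — A clean, B soiled
step 3/8 (Right): in B — A clean, B soiled
step 4/8 (Suck): in B — A clean, B clean
step 5/8 (Suck): in B — A clean, B clean
step 6/8 (Suck): in B — A clean, B clean
step 7/8 (Suck): in B — A clean, B clean
step 8/8 (Right): in B — A clean, B clean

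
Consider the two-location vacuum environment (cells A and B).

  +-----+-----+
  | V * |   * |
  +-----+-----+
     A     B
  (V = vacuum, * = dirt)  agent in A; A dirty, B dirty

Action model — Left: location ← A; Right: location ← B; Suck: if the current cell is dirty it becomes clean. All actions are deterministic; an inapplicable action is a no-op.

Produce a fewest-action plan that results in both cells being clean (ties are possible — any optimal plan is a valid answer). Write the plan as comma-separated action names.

Suck, Right, Suck

step 1/3 (Suck): <A|clean|dirty>
step 2/3 (Right): <B|clean|dirty>
step 3/3 (Suck): <B|clean|clean>
min 3: Suck A + move + Suck B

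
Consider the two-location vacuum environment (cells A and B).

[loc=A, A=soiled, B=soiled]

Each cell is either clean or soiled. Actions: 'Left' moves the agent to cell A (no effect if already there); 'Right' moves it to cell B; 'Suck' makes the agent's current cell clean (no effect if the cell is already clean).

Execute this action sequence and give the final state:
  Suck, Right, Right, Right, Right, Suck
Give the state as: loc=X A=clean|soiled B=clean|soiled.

[1] after Suck: loc=A A=clean B=soiled
[2] after Right: loc=B A=clean B=soiled
[3] after Right: loc=B A=clean B=soiled
[4] after Right: loc=B A=clean B=soiled
[5] after Right: loc=B A=clean B=soiled
[6] after Suck: loc=B A=clean B=clean

loc=B A=clean B=clean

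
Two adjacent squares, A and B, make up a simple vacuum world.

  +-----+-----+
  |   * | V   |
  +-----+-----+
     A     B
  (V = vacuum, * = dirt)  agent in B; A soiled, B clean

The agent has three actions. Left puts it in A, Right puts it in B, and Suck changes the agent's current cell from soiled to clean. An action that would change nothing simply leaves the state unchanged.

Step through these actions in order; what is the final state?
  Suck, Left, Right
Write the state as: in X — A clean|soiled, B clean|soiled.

in B — A soiled, B clean

Suck (#1): in B — A soiled, B clean
Left (#2): in A — A soiled, B clean
Right (#3): in B — A soiled, B clean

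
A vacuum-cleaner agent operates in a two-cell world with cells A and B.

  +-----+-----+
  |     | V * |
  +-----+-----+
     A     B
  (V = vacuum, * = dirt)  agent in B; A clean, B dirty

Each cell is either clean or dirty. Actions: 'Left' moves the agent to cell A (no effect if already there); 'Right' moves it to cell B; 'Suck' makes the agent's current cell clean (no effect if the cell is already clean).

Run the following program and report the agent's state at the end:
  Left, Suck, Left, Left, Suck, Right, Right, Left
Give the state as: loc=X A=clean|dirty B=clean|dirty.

[1] after Left: loc=A A=clean B=dirty
[2] after Suck: loc=A A=clean B=dirty
[3] after Left: loc=A A=clean B=dirty
[4] after Left: loc=A A=clean B=dirty
[5] after Suck: loc=A A=clean B=dirty
[6] after Right: loc=B A=clean B=dirty
[7] after Right: loc=B A=clean B=dirty
[8] after Left: loc=A A=clean B=dirty

loc=A A=clean B=dirty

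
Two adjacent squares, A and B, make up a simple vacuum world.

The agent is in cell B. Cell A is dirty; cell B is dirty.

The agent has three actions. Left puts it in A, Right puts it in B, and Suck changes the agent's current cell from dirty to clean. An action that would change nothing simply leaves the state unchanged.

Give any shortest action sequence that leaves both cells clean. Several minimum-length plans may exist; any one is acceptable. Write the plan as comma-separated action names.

Suck, Left, Suck

1) do Suck; now loc=B A=dirty B=clean
2) do Left; now loc=A A=dirty B=clean
3) do Suck; now loc=A A=clean B=clean
min 3: Suck B + move + Suck A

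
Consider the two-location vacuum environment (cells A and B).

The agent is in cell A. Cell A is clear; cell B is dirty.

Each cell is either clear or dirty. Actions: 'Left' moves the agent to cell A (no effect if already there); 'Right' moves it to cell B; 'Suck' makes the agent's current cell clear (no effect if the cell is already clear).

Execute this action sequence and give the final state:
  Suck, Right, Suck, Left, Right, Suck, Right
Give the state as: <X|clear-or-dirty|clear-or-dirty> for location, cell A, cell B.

<B|clear|clear>

step 1/7 (Suck): <A|clear|dirty>
step 2/7 (Right): <B|clear|dirty>
step 3/7 (Suck): <B|clear|clear>
step 4/7 (Left): <A|clear|clear>
step 5/7 (Right): <B|clear|clear>
step 6/7 (Suck): <B|clear|clear>
step 7/7 (Right): <B|clear|clear>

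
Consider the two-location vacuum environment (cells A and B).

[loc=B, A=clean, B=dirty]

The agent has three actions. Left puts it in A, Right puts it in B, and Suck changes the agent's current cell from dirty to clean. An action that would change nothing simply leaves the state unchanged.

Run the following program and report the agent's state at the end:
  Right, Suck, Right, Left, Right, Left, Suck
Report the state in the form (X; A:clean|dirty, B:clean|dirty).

(A; A:clean, B:clean)

Right (#1): (B; A:clean, B:dirty)
Suck (#2): (B; A:clean, B:clean)
Right (#3): (B; A:clean, B:clean)
Left (#4): (A; A:clean, B:clean)
Right (#5): (B; A:clean, B:clean)
Left (#6): (A; A:clean, B:clean)
Suck (#7): (A; A:clean, B:clean)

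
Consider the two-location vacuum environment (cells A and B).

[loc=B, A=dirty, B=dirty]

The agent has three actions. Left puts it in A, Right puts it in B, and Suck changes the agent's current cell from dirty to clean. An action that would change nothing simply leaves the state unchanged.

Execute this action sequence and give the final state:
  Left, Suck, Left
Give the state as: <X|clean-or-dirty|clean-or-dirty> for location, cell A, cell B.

<A|clean|dirty>

1. Left → <A|dirty|dirty>
2. Suck → <A|clean|dirty>
3. Left → <A|clean|dirty>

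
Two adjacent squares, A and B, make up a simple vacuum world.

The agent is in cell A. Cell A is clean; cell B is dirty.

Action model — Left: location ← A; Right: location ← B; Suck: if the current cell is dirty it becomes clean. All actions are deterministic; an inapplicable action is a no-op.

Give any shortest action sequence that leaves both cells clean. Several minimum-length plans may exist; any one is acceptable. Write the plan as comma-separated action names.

step 1/2 (Right): (B; A:clean, B:dirty)
step 2/2 (Suck): (B; A:clean, B:clean)
min 2: go B then Suck

Right, Suck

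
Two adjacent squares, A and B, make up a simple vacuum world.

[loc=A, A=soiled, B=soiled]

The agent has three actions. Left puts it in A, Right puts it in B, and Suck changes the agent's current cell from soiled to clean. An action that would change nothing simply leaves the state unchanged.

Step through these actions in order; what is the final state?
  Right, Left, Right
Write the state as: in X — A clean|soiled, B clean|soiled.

in B — A soiled, B soiled

t=1 Right ⇒ in B — A soiled, B soiled
t=2 Left ⇒ in A — A soiled, B soiled
t=3 Right ⇒ in B — A soiled, B soiled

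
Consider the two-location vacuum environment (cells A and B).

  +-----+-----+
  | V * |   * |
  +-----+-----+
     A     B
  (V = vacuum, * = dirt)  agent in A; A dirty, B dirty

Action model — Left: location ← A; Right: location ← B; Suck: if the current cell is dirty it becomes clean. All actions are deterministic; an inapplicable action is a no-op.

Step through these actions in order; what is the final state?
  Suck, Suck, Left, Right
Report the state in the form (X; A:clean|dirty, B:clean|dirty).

(B; A:clean, B:dirty)

1. Suck → (A; A:clean, B:dirty)
2. Suck → (A; A:clean, B:dirty)
3. Left → (A; A:clean, B:dirty)
4. Right → (B; A:clean, B:dirty)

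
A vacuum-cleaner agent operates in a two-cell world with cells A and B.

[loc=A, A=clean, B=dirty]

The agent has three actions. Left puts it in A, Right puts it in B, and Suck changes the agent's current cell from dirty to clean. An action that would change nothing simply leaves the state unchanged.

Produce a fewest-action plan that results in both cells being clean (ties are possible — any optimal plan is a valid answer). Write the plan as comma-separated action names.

Right, Suck

1. Right → (B; A:clean, B:dirty)
2. Suck → (B; A:clean, B:clean)
min 2: go B then Suck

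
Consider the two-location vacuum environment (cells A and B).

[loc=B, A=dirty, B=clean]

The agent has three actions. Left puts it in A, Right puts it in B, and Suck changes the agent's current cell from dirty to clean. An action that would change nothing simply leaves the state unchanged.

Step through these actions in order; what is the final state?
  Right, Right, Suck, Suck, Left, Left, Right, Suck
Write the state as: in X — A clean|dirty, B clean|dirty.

1. Right → in B — A dirty, B clean
2. Right → in B — A dirty, B clean
3. Suck → in B — A dirty, B clean
4. Suck → in B — A dirty, B clean
5. Left → in A — A dirty, B clean
6. Left → in A — A dirty, B clean
7. Right → in B — A dirty, B clean
8. Suck → in B — A dirty, B clean

in B — A dirty, B clean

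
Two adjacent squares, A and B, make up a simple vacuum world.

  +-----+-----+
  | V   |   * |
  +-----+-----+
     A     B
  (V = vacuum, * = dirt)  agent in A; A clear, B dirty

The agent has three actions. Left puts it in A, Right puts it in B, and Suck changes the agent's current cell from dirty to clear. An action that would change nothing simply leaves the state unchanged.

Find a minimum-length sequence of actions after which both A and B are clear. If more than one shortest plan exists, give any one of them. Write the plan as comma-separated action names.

Right, Suck

[1] after Right: <B|clear|dirty>
[2] after Suck: <B|clear|clear>
min 2: go B then Suck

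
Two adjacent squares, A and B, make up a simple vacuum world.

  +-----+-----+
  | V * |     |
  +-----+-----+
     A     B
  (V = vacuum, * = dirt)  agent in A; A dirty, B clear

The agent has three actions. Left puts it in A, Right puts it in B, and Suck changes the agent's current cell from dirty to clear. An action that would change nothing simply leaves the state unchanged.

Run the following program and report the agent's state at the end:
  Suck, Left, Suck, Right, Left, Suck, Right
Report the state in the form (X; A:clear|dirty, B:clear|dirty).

(B; A:clear, B:clear)

1. Suck → (A; A:clear, B:clear)
2. Left → (A; A:clear, B:clear)
3. Suck → (A; A:clear, B:clear)
4. Right → (B; A:clear, B:clear)
5. Left → (A; A:clear, B:clear)
6. Suck → (A; A:clear, B:clear)
7. Right → (B; A:clear, B:clear)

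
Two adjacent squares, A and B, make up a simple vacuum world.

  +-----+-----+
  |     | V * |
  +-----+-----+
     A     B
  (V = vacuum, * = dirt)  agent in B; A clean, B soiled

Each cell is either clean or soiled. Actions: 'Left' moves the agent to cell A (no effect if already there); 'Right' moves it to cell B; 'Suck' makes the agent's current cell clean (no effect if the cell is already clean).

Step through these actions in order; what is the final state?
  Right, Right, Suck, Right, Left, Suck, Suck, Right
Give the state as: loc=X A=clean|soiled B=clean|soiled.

t=1 Right ⇒ loc=B A=clean B=soiled
t=2 Right ⇒ loc=B A=clean B=soiled
t=3 Suck ⇒ loc=B A=clean B=clean
t=4 Right ⇒ loc=B A=clean B=clean
t=5 Left ⇒ loc=A A=clean B=clean
t=6 Suck ⇒ loc=A A=clean B=clean
t=7 Suck ⇒ loc=A A=clean B=clean
t=8 Right ⇒ loc=B A=clean B=clean

loc=B A=clean B=clean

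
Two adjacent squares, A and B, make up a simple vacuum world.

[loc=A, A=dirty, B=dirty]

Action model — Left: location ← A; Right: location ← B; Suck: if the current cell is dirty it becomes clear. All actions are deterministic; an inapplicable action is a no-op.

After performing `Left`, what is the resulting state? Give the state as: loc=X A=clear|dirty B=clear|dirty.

start: loc=A A=dirty B=dirty
step 1/1 (Left): loc=A A=dirty B=dirty

loc=A A=dirty B=dirty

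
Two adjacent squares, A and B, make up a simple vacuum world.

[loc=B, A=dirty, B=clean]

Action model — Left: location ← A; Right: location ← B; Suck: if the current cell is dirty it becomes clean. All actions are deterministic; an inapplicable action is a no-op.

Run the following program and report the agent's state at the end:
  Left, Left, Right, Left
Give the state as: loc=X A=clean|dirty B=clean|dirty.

loc=A A=dirty B=clean

1. Left → loc=A A=dirty B=clean
2. Left → loc=A A=dirty B=clean
3. Right → loc=B A=dirty B=clean
4. Left → loc=A A=dirty B=clean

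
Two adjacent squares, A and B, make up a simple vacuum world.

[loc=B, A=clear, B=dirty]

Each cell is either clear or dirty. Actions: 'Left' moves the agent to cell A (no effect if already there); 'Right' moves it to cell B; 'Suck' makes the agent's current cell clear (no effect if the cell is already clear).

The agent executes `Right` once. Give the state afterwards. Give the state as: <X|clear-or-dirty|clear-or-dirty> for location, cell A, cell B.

<B|clear|dirty>

start: <B|clear|dirty>
1) do Right; now <B|clear|dirty>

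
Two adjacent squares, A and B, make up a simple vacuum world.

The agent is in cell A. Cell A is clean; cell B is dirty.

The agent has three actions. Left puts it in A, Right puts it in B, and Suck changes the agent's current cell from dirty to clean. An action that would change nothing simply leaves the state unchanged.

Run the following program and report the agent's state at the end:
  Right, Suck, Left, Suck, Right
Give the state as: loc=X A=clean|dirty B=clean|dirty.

loc=B A=clean B=clean

step 1/5 (Right): loc=B A=clean B=dirty
step 2/5 (Suck): loc=B A=clean B=clean
step 3/5 (Left): loc=A A=clean B=clean
step 4/5 (Suck): loc=A A=clean B=clean
step 5/5 (Right): loc=B A=clean B=clean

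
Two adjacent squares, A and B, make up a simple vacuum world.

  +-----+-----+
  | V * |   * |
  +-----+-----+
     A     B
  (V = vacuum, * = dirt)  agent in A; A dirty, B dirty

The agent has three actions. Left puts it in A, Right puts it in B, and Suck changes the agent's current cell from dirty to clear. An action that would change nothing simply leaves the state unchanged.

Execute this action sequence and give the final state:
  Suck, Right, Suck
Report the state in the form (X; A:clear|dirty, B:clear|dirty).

(B; A:clear, B:clear)

[1] after Suck: (A; A:clear, B:dirty)
[2] after Right: (B; A:clear, B:dirty)
[3] after Suck: (B; A:clear, B:clear)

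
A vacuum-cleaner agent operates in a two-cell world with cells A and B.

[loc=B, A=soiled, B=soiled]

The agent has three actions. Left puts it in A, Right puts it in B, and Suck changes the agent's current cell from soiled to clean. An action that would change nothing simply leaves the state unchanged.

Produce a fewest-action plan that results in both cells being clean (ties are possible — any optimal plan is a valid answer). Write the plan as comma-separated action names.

t=1 Suck ⇒ (B; A:soiled, B:clean)
t=2 Left ⇒ (A; A:soiled, B:clean)
t=3 Suck ⇒ (A; A:clean, B:clean)
min 3: Suck B + move + Suck A

Suck, Left, Suck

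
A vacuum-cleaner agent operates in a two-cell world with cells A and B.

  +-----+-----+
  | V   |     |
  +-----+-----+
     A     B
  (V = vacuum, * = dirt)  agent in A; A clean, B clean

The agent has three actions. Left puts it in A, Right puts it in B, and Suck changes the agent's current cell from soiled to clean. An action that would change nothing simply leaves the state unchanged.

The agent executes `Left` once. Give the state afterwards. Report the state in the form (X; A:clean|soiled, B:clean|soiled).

(A; A:clean, B:clean)

start: (A; A:clean, B:clean)
step 1/1 (Left): (A; A:clean, B:clean)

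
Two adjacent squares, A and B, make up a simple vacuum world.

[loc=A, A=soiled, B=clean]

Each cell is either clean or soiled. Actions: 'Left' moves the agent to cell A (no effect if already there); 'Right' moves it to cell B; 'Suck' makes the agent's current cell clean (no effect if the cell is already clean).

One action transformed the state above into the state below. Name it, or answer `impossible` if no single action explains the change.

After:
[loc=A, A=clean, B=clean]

try  Left: <A|soiled|clean>
try Right: <B|soiled|clean>
try  Suck: <A|clean|clean>  ← match

Suck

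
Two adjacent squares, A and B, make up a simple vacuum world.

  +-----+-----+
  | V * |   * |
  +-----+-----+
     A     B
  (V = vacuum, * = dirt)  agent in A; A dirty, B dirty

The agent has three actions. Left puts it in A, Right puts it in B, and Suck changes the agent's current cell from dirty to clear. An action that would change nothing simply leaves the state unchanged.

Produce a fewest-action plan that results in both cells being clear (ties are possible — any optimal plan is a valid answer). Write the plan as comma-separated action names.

Suck, Right, Suck

[1] after Suck: <A|clear|dirty>
[2] after Right: <B|clear|dirty>
[3] after Suck: <B|clear|clear>
min 3: Suck A + move + Suck B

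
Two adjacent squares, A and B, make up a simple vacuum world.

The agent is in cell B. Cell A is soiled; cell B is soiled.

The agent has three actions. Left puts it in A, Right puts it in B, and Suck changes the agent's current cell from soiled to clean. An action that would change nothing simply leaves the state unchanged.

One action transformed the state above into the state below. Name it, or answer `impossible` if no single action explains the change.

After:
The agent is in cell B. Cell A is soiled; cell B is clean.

try  Left: (A; A:soiled, B:soiled)
try Right: (B; A:soiled, B:soiled)
try  Suck: (B; A:soiled, B:clean)  ← match

Suck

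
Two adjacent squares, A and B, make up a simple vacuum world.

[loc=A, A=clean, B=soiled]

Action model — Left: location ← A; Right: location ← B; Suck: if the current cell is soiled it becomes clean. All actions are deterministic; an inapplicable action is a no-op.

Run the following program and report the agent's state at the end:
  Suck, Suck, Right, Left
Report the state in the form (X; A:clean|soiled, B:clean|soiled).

1. Suck → (A; A:clean, B:soiled)
2. Suck → (A; A:clean, B:soiled)
3. Right → (B; A:clean, B:soiled)
4. Left → (A; A:clean, B:soiled)

(A; A:clean, B:soiled)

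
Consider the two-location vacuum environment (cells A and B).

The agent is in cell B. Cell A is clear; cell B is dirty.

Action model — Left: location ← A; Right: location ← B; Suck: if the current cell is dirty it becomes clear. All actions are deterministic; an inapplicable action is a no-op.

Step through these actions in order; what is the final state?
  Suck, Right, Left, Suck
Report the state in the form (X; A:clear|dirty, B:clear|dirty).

(A; A:clear, B:clear)

t=1 Suck ⇒ (B; A:clear, B:clear)
t=2 Right ⇒ (B; A:clear, B:clear)
t=3 Left ⇒ (A; A:clear, B:clear)
t=4 Suck ⇒ (A; A:clear, B:clear)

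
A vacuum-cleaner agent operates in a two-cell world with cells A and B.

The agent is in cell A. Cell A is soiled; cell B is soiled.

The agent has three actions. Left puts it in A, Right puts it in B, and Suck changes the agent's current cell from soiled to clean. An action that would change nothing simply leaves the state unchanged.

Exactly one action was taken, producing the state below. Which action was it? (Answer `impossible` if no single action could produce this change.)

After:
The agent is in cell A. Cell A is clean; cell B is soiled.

try  Left: in A — A soiled, B soiled
try Right: in B — A soiled, B soiled
try  Suck: in A — A clean, B soiled  ← match

Suck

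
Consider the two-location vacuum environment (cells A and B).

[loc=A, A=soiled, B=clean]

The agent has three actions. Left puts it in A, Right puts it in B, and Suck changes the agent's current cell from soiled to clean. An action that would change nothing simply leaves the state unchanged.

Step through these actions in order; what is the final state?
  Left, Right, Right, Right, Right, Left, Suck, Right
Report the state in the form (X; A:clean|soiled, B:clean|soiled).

(B; A:clean, B:clean)

t=1 Left ⇒ (A; A:soiled, B:clean)
t=2 Right ⇒ (B; A:soiled, B:clean)
t=3 Right ⇒ (B; A:soiled, B:clean)
t=4 Right ⇒ (B; A:soiled, B:clean)
t=5 Right ⇒ (B; A:soiled, B:clean)
t=6 Left ⇒ (A; A:soiled, B:clean)
t=7 Suck ⇒ (A; A:clean, B:clean)
t=8 Right ⇒ (B; A:clean, B:clean)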